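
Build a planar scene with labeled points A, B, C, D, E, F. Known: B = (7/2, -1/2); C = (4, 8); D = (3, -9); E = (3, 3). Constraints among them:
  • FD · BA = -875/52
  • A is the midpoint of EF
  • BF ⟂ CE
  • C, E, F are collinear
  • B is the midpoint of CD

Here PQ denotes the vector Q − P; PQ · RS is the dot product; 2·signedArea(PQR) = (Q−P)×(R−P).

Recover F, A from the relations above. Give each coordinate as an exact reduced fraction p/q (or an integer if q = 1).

A = (139/52, 71/52)
F = (61/26, -7/26)

1. F_x = 61/26  [C, E, F are collinear ∩ BF ⟂ CE]
2. F_y = -7/26  [C, E, F are collinear ∩ BF ⟂ CE]
   → F = (61/26, -7/26)
3. A_x = 139/52  [A is the midpoint of EF]
4. A_y = 71/52  [A is the midpoint of EF]
   → A = (139/52, 71/52)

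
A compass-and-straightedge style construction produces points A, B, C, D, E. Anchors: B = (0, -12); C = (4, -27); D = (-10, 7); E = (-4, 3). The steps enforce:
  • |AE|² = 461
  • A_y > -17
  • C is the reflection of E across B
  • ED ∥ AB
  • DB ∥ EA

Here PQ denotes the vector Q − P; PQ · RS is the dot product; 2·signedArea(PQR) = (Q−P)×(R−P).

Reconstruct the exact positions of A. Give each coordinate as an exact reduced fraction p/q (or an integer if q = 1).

A = (6, -16)

1. A_x = 6  [ED ∥ AB ∩ DB ∥ EA]
2. A_y = -16  [ED ∥ AB ∩ DB ∥ EA]
   → A = (6, -16)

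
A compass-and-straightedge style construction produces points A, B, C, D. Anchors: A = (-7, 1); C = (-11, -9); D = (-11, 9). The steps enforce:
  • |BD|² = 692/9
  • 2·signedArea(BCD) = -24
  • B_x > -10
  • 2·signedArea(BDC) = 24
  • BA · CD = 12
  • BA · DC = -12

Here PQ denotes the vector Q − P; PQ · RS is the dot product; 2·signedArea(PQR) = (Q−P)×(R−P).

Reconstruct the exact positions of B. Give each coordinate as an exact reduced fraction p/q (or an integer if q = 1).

B = (-29/3, 1/3)

1. B_x = -29/3  [BA · CD = 12 ∩ 2·signedArea(BCD) = -24]
2. B_y = 1/3  [BA · CD = 12 ∩ 2·signedArea(BCD) = -24]
   → B = (-29/3, 1/3)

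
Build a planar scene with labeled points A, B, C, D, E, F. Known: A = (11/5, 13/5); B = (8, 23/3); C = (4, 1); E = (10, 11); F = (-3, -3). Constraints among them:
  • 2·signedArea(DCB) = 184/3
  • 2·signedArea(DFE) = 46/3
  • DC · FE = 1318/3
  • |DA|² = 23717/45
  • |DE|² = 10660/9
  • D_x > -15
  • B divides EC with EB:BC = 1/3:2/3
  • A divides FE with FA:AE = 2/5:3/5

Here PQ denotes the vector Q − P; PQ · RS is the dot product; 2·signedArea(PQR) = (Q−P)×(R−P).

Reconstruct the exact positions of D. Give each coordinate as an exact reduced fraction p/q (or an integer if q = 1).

D = (-14, -41/3)

1. D_x = -14  [2·signedArea(DCB) = 184/3 ∩ DC · FE = 1318/3]
2. D_y = -41/3  [2·signedArea(DCB) = 184/3 ∩ DC · FE = 1318/3]
   → D = (-14, -41/3)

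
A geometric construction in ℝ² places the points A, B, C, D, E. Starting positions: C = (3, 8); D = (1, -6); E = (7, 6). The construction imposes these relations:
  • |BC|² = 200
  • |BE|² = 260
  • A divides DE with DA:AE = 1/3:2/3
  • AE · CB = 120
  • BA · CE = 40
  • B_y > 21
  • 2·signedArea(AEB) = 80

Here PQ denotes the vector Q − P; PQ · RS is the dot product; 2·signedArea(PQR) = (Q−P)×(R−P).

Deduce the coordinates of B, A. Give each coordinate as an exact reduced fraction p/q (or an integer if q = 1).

A = (3, -2)
B = (5, 22)

1. A_x = 3  [A divides DE with DA:AE = 1/3:2/3]
2. A_y = -2  [A divides DE with DA:AE = 1/3:2/3]
   → A = (3, -2)
3. B_x = 5  [BA · CE = 40 ∩ AE · CB = 120]
4. B_y = 22  [BA · CE = 40 ∩ AE · CB = 120]
   → B = (5, 22)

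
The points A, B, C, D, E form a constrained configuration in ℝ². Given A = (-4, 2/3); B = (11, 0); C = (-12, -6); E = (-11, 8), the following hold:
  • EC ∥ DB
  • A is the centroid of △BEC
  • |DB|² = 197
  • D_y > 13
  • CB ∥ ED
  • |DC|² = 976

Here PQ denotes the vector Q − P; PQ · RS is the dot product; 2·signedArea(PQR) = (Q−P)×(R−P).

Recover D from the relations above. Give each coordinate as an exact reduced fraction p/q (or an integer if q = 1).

1. D_x = 12  [EC ∥ DB ∩ CB ∥ ED]
2. D_y = 14  [EC ∥ DB ∩ CB ∥ ED]
   → D = (12, 14)

D = (12, 14)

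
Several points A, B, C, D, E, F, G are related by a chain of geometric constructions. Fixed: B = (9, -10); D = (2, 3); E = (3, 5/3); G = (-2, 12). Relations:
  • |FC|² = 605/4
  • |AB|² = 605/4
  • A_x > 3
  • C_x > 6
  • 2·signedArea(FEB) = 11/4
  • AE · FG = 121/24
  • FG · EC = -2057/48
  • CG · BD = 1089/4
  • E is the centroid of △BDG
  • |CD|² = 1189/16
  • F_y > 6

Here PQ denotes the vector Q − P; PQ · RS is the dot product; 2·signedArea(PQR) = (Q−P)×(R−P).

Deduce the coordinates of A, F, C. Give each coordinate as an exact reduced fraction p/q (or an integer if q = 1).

A = (7/2, 1)
C = (25/4, -9/2)
F = (3/4, 13/2)

1. C_x = 25/4  [line 7·x + -13·y + -409/4 = 0 ∩ |CD|² = 1189/16]
2. C_y = -9/2  [line 7·x + -13·y + -409/4 = 0 ∩ |CD|² = 1189/16]
   → C = (25/4, -9/2)
3. F_x = 3/4  [2·signedArea(FEB) = 11/4 ∩ FG · EC = -2057/48]
4. F_y = 13/2  [2·signedArea(FEB) = 11/4 ∩ FG · EC = -2057/48]
   → F = (3/4, 13/2)
5. A_x = 7/2  [line 11/4·x + -11/2·y + -33/8 = 0 ∩ |AB|² = 605/4]
6. A_y = 1  [line 11/4·x + -11/2·y + -33/8 = 0 ∩ |AB|² = 605/4]
   → A = (7/2, 1)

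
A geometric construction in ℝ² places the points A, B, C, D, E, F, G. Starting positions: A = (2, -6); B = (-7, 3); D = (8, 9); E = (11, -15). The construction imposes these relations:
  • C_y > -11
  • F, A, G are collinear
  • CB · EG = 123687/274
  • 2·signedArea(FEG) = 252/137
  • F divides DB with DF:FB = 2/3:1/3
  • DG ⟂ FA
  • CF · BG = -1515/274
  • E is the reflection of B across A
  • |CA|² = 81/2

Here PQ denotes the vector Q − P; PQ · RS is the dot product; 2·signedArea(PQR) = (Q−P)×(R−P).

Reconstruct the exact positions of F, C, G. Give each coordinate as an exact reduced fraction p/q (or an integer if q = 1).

1. F_x = -2  [F divides DB with DF:FB = 2/3:1/3]
2. F_y = 5  [F divides DB with DF:FB = 2/3:1/3]
   → F = (-2, 5)
3. G_x = -290/137  [F, A, G are collinear ∩ DG ⟂ FA]
4. G_y = 729/137  [F, A, G are collinear ∩ DG ⟂ FA]
   → G = (-290/137, 729/137)
5. C_x = 13/2  [CB · EG = 123687/274 ∩ CF · BG = -1515/274]
6. C_y = -21/2  [CB · EG = 123687/274 ∩ CF · BG = -1515/274]
   → C = (13/2, -21/2)

C = (13/2, -21/2)
F = (-2, 5)
G = (-290/137, 729/137)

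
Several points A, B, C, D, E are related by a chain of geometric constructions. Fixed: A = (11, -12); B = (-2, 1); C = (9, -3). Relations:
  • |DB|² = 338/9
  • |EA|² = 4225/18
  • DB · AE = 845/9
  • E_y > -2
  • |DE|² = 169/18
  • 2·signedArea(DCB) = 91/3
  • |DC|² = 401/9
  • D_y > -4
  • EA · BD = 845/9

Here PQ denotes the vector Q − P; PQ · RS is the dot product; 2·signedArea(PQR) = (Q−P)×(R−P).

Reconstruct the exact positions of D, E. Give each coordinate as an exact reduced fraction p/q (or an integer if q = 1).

D = (7/3, -10/3)
E = (1/6, -7/6)

1. D_x = 7/3  [line -4·x + -11·y + -82/3 = 0 ∩ |DC|² = 401/9]
2. D_y = -10/3  [line -4·x + -11·y + -82/3 = 0 ∩ |DC|² = 401/9]
   → D = (7/3, -10/3)
3. E_x = 1/6  [line -13/3·x + 13/3·y + 52/9 = 0 ∩ |EA|² = 4225/18]
4. E_y = -7/6  [line -13/3·x + 13/3·y + 52/9 = 0 ∩ |EA|² = 4225/18]
   → E = (1/6, -7/6)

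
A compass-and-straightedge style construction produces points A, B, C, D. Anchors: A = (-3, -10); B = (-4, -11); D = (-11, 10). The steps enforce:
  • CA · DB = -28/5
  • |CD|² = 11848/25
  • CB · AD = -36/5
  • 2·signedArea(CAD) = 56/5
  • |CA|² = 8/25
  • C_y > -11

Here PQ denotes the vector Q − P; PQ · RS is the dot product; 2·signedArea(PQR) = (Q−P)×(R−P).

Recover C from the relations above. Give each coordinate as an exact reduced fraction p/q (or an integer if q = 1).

C = (-17/5, -52/5)

1. C_x = -17/5  [2·signedArea(CAD) = 56/5 ∩ CB · AD = -36/5]
2. C_y = -52/5  [2·signedArea(CAD) = 56/5 ∩ CB · AD = -36/5]
   → C = (-17/5, -52/5)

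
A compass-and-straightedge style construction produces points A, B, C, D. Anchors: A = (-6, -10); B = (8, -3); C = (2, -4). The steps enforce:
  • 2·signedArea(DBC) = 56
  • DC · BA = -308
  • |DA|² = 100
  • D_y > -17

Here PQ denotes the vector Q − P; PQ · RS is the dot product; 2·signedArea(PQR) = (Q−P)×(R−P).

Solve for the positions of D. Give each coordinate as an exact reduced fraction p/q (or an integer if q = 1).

D = (-14, -16)

1. D_x = -14  [DC · BA = -308 ∩ 2·signedArea(DBC) = 56]
2. D_y = -16  [DC · BA = -308 ∩ 2·signedArea(DBC) = 56]
   → D = (-14, -16)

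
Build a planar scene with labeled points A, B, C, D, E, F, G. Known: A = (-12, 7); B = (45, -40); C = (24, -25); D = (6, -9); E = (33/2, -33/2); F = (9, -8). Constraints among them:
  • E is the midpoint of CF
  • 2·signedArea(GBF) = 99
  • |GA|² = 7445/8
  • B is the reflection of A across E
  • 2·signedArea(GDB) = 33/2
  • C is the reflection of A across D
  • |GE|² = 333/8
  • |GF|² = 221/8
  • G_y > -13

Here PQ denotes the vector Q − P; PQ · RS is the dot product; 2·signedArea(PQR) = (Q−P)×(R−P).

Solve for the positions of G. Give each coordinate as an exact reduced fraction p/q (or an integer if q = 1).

G = (45/4, -51/4)

1. G_x = 45/4  [2·signedArea(GBF) = 99 ∩ 2·signedArea(GDB) = 33/2]
2. G_y = -51/4  [2·signedArea(GBF) = 99 ∩ 2·signedArea(GDB) = 33/2]
   → G = (45/4, -51/4)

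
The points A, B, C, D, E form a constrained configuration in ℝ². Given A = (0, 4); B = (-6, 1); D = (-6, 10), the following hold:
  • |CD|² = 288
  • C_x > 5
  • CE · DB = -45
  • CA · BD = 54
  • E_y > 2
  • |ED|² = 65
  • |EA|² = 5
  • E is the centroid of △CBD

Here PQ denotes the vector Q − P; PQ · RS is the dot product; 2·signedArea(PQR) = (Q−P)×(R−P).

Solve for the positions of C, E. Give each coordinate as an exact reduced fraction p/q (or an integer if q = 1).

C = (6, -2)
E = (-2, 3)

1. C_y = -2  [CA · BD = 54]
2. C_x = 6  [|CD|² = 288]
   → C = (6, -2)
3. E_x = -2  [E is the centroid of △CBD]
4. E_y = 3  [E is the centroid of △CBD]
   → E = (-2, 3)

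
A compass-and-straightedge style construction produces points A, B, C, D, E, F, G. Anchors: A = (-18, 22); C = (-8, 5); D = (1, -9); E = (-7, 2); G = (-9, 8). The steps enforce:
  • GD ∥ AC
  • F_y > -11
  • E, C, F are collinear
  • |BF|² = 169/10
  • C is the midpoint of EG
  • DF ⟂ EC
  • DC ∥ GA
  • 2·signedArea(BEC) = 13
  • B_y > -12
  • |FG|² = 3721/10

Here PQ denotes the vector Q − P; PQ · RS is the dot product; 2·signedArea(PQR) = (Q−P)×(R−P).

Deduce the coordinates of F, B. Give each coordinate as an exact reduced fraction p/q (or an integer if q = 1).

B = (-34/5, -58/5)
F = (-29/10, -103/10)

1. F_x = -29/10  [E, C, F are collinear ∩ DF ⟂ EC]
2. F_y = -103/10  [E, C, F are collinear ∩ DF ⟂ EC]
   → F = (-29/10, -103/10)
3. B_x = -34/5  [line -3·x + -1·y + -32 = 0 ∩ |BF|² = 169/10]
4. B_y = -58/5  [line -3·x + -1·y + -32 = 0 ∩ |BF|² = 169/10]
   → B = (-34/5, -58/5)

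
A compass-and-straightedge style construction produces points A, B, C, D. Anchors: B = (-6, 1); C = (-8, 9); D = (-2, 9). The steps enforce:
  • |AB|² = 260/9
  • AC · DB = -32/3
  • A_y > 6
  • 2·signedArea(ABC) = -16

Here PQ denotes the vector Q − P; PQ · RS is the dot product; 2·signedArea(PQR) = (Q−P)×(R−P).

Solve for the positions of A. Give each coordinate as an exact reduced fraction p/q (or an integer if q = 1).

A = (-16/3, 19/3)

1. A_x = -16/3  [2·signedArea(ABC) = -16 ∩ AC · DB = -32/3]
2. A_y = 19/3  [2·signedArea(ABC) = -16 ∩ AC · DB = -32/3]
   → A = (-16/3, 19/3)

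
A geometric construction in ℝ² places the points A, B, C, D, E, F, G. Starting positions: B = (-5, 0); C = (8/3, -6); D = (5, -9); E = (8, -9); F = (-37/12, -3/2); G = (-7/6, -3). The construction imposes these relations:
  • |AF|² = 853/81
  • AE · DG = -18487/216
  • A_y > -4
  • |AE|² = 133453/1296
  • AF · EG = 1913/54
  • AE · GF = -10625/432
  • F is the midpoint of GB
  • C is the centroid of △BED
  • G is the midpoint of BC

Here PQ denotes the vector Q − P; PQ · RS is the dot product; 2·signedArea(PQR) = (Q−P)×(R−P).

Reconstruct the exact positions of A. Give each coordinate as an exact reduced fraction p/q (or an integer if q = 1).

1. A_x = -19/36  [AE · DG = -18487/216 ∩ AF · EG = 1913/54]
2. A_y = -7/2  [AE · DG = -18487/216 ∩ AF · EG = 1913/54]
   → A = (-19/36, -7/2)

A = (-19/36, -7/2)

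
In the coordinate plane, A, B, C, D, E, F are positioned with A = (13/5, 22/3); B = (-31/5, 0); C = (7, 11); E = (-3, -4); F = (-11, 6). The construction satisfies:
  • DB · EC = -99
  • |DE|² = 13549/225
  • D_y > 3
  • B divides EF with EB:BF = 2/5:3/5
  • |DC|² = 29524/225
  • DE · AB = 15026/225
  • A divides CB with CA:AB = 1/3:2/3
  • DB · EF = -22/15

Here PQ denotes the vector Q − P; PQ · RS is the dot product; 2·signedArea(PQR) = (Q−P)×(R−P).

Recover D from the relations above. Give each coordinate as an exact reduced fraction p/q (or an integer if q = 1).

1. D_x = -9/5  [DB · EC = -99 ∩ DE · AB = 15026/225]
2. D_y = 11/3  [DB · EC = -99 ∩ DE · AB = 15026/225]
   → D = (-9/5, 11/3)

D = (-9/5, 11/3)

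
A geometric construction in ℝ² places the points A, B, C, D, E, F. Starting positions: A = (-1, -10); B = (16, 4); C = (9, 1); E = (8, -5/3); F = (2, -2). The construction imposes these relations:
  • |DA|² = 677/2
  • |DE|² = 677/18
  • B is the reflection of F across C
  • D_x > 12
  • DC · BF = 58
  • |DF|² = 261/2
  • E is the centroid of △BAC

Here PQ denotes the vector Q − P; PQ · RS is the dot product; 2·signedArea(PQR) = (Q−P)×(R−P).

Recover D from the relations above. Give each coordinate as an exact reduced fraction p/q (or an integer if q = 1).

1. D_x = 25/2  [line 14·x + 6·y + -190 = 0 ∩ |DF|² = 261/2]
2. D_y = 5/2  [line 14·x + 6·y + -190 = 0 ∩ |DF|² = 261/2]
   → D = (25/2, 5/2)

D = (25/2, 5/2)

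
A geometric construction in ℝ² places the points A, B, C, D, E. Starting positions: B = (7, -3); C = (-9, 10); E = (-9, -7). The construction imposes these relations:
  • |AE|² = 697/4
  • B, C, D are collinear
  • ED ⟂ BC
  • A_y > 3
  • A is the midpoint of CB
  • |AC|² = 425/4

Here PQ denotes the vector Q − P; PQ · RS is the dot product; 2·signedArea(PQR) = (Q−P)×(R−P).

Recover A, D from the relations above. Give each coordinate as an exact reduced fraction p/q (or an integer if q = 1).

1. A_x = -1  [A is the midpoint of CB]
2. A_y = 7/2  [A is the midpoint of CB]
   → A = (-1, 7/2)
3. D_x = -17/25  [B, C, D are collinear ∩ ED ⟂ BC]
4. D_y = 81/25  [B, C, D are collinear ∩ ED ⟂ BC]
   → D = (-17/25, 81/25)

A = (-1, 7/2)
D = (-17/25, 81/25)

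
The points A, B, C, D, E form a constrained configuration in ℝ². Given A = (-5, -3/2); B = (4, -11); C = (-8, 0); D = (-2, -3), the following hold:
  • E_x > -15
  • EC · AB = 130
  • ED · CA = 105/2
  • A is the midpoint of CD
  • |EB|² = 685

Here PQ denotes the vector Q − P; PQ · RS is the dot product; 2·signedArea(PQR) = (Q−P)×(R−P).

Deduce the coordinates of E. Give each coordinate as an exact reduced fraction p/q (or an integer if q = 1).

E = (-14, 8)

1. E_x = -14  [ED · CA = 105/2 ∩ EC · AB = 130]
2. E_y = 8  [ED · CA = 105/2 ∩ EC · AB = 130]
   → E = (-14, 8)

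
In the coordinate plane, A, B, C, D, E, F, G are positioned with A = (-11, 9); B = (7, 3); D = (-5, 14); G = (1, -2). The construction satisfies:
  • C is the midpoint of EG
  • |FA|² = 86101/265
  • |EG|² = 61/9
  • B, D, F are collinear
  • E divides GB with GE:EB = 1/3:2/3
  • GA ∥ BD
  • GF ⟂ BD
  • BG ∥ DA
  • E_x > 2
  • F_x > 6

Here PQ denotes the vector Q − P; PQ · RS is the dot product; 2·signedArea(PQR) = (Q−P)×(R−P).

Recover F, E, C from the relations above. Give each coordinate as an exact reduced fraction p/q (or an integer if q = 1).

1. F_x = 1651/265  [B, D, F are collinear ∩ GF ⟂ BD]
2. F_y = 982/265  [B, D, F are collinear ∩ GF ⟂ BD]
   → F = (1651/265, 982/265)
3. E_x = 3  [E divides GB with GE:EB = 1/3:2/3]
4. E_y = -1/3  [E divides GB with GE:EB = 1/3:2/3]
   → E = (3, -1/3)
5. C_x = 2  [C is the midpoint of EG]
6. C_y = -7/6  [C is the midpoint of EG]
   → C = (2, -7/6)

C = (2, -7/6)
E = (3, -1/3)
F = (1651/265, 982/265)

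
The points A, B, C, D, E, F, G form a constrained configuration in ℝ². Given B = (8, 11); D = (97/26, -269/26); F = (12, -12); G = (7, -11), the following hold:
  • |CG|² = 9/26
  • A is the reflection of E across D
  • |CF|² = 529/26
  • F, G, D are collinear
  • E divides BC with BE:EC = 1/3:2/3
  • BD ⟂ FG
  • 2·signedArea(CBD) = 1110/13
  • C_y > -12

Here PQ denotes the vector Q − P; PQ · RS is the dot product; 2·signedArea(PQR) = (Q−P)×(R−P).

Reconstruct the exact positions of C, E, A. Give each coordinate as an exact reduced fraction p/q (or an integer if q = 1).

1. C_x = 197/26  [line 555/26·x + -111/26·y + -5439/26 = 0 ∩ |CG|² = 9/26]
2. C_y = -289/26  [line 555/26·x + -111/26·y + -5439/26 = 0 ∩ |CG|² = 9/26]
   → C = (197/26, -289/26)
3. E_x = 613/78  [E divides BC with BE:EC = 1/3:2/3]
4. E_y = 283/78  [E divides BC with BE:EC = 1/3:2/3]
   → E = (613/78, 283/78)
5. A_x = -31/78  [A is the reflection of E across D]
6. A_y = -1897/78  [A is the reflection of E across D]
   → A = (-31/78, -1897/78)

A = (-31/78, -1897/78)
C = (197/26, -289/26)
E = (613/78, 283/78)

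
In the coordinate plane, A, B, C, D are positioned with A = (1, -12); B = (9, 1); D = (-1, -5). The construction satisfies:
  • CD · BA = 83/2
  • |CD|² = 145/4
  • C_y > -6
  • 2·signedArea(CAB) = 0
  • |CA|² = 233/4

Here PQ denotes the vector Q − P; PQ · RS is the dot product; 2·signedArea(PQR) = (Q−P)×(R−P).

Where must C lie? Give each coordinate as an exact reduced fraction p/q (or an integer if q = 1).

C = (5, -11/2)

1. C_x = 5  [2·signedArea(CAB) = 0 ∩ CD · BA = 83/2]
2. C_y = -11/2  [2·signedArea(CAB) = 0 ∩ CD · BA = 83/2]
   → C = (5, -11/2)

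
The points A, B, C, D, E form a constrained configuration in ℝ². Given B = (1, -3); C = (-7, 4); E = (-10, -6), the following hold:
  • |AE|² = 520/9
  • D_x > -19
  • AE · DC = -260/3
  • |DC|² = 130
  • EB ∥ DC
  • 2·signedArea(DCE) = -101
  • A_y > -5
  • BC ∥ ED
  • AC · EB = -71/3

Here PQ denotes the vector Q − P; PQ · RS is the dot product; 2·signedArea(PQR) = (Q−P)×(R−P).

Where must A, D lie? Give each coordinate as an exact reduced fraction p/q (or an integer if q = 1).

1. A_x = -8/3  [line -11·x + -3·y + -124/3 = 0 ∩ |AE|² = 520/9]
2. A_y = -4  [line -11·x + -3·y + -124/3 = 0 ∩ |AE|² = 520/9]
   → A = (-8/3, -4)
3. D_x = -18  [EB ∥ DC ∩ BC ∥ ED]
4. D_y = 1  [EB ∥ DC ∩ BC ∥ ED]
   → D = (-18, 1)

A = (-8/3, -4)
D = (-18, 1)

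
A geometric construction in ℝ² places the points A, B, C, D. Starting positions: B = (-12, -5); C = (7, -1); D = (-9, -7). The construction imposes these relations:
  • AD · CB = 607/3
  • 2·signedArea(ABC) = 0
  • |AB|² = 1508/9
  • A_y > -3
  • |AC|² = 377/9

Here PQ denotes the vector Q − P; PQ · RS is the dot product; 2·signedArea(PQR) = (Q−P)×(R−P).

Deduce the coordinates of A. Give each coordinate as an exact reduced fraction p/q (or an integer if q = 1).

1. A_x = 2/3  [2·signedArea(ABC) = 0 ∩ AD · CB = 607/3]
2. A_y = -7/3  [2·signedArea(ABC) = 0 ∩ AD · CB = 607/3]
   → A = (2/3, -7/3)

A = (2/3, -7/3)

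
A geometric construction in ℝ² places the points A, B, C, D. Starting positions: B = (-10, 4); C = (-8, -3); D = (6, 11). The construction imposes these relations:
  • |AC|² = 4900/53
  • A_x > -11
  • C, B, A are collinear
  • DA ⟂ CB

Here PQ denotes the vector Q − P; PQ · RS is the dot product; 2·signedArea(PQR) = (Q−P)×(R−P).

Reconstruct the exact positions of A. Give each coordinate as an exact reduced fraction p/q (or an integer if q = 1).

1. A_x = -564/53  [C, B, A are collinear ∩ DA ⟂ CB]
2. A_y = 331/53  [C, B, A are collinear ∩ DA ⟂ CB]
   → A = (-564/53, 331/53)

A = (-564/53, 331/53)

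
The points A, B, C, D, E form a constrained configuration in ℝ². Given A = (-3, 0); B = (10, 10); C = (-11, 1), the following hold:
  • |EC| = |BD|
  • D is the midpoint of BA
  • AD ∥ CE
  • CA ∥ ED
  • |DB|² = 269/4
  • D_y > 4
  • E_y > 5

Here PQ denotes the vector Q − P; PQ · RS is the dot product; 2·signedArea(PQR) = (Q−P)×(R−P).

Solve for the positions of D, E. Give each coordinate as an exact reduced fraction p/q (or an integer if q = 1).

1. D_x = 7/2  [D is the midpoint of BA]
2. D_y = 5  [D is the midpoint of BA]
   → D = (7/2, 5)
3. E_x = -9/2  [CA ∥ ED ∩ AD ∥ CE]
4. E_y = 6  [CA ∥ ED ∩ AD ∥ CE]
   → E = (-9/2, 6)

D = (7/2, 5)
E = (-9/2, 6)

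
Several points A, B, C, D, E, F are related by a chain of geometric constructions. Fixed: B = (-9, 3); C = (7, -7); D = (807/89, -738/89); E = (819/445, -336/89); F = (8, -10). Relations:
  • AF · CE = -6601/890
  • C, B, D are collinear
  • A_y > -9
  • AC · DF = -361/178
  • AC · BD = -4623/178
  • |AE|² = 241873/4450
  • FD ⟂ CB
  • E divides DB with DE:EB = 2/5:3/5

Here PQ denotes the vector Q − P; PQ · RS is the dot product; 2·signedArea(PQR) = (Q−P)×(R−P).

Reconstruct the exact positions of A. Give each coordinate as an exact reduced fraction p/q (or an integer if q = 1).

A = (15/2, -17/2)

1. A_x = 15/2  [AF · CE = -6601/890 ∩ AC · DF = -361/178]
2. A_y = -17/2  [AF · CE = -6601/890 ∩ AC · DF = -361/178]
   → A = (15/2, -17/2)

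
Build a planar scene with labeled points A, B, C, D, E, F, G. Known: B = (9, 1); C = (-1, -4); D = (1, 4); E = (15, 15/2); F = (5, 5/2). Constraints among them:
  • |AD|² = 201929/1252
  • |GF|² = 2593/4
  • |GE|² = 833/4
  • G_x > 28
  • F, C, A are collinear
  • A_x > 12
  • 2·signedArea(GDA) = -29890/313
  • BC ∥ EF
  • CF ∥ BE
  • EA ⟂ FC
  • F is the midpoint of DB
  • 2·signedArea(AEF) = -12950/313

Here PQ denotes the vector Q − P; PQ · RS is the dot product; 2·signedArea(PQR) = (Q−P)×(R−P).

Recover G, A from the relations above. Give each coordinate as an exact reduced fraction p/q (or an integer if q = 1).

1. A_x = 3785/313  [F, C, A are collinear ∩ EA ⟂ FC]
2. A_y = 6375/626  [F, C, A are collinear ∩ EA ⟂ FC]
   → A = (3785/313, 6375/626)
3. G_x = 29  [line -3871/626·x + 3472/313·y + 35875/626 = 0 ∩ |GE|² = 833/4]
4. G_y = 11  [line -3871/626·x + 3472/313·y + 35875/626 = 0 ∩ |GE|² = 833/4]
   → G = (29, 11)

A = (3785/313, 6375/626)
G = (29, 11)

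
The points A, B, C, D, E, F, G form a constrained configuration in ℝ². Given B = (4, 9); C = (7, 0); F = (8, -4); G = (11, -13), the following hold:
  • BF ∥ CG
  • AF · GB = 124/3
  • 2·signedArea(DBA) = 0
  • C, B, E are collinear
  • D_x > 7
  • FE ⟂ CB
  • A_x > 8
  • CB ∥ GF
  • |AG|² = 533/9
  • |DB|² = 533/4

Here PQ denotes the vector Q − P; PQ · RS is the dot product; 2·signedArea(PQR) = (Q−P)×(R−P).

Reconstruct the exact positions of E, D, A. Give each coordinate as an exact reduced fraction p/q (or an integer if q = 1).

A = (26/3, -17/3)
D = (15/2, -2)
E = (83/10, -39/10)

1. E_x = 83/10  [C, B, E are collinear ∩ FE ⟂ CB]
2. E_y = -39/10  [C, B, E are collinear ∩ FE ⟂ CB]
   → E = (83/10, -39/10)
3. A_x = 26/3  [line 7·x + -22·y + -556/3 = 0 ∩ |AG|² = 533/9]
4. A_y = -17/3  [line 7·x + -22·y + -556/3 = 0 ∩ |AG|² = 533/9]
   → A = (26/3, -17/3)
5. D_x = 15/2  [line 44/3·x + 14/3·y + -302/3 = 0 ∩ |DB|² = 533/4]
6. D_y = -2  [line 44/3·x + 14/3·y + -302/3 = 0 ∩ |DB|² = 533/4]
   → D = (15/2, -2)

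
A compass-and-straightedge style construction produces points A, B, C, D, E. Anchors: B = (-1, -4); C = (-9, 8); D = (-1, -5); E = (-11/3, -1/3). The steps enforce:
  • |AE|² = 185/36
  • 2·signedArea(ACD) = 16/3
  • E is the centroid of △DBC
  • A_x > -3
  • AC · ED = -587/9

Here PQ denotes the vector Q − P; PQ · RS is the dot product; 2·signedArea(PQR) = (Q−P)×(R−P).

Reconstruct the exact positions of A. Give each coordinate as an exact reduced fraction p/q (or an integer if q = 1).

1. A_x = -7/3  [AC · ED = -587/9 ∩ 2·signedArea(ACD) = 16/3]
2. A_y = -13/6  [AC · ED = -587/9 ∩ 2·signedArea(ACD) = 16/3]
   → A = (-7/3, -13/6)

A = (-7/3, -13/6)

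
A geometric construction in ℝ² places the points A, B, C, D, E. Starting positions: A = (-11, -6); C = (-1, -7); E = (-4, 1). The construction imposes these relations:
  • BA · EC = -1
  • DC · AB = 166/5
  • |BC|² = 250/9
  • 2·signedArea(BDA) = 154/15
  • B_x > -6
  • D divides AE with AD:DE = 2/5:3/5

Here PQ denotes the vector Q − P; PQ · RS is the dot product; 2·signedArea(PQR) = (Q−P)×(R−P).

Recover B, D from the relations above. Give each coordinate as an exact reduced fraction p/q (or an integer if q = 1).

1. D_x = -41/5  [D divides AE with AD:DE = 2/5:3/5]
2. D_y = -16/5  [D divides AE with AD:DE = 2/5:3/5]
   → D = (-41/5, -16/5)
3. B_x = -16/3  [2·signedArea(BDA) = 154/15 ∩ DC · AB = 166/5]
4. B_y = -4  [2·signedArea(BDA) = 154/15 ∩ DC · AB = 166/5]
   → B = (-16/3, -4)

B = (-16/3, -4)
D = (-41/5, -16/5)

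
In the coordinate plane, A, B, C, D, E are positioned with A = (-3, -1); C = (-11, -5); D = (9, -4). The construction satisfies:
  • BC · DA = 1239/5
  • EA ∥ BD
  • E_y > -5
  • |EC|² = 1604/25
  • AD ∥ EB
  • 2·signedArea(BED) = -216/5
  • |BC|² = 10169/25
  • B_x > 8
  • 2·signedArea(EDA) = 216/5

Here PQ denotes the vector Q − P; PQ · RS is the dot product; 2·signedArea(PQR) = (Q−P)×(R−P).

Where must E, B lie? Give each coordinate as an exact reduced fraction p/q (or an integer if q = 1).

1. B_x = 9  [line 12·x + -3·y + -654/5 = 0 ∩ |BC|² = 10169/25]
2. B_y = -38/5  [line 12·x + -3·y + -654/5 = 0 ∩ |BC|² = 10169/25]
   → B = (9, -38/5)
3. E_x = -3  [2·signedArea(EDA) = 216/5 ∩ EA ∥ BD]
4. E_y = -23/5  [2·signedArea(EDA) = 216/5 ∩ EA ∥ BD]
   → E = (-3, -23/5)

B = (9, -38/5)
E = (-3, -23/5)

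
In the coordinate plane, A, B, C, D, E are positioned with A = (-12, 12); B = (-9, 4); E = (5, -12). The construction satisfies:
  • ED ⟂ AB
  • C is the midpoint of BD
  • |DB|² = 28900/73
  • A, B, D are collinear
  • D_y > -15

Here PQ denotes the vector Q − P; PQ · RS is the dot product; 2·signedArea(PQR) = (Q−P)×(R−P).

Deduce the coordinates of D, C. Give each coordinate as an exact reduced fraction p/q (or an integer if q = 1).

1. D_x = -147/73  [A, B, D are collinear ∩ ED ⟂ AB]
2. D_y = -1068/73  [A, B, D are collinear ∩ ED ⟂ AB]
   → D = (-147/73, -1068/73)
3. C_x = -402/73  [C is the midpoint of BD]
4. C_y = -388/73  [C is the midpoint of BD]
   → C = (-402/73, -388/73)

C = (-402/73, -388/73)
D = (-147/73, -1068/73)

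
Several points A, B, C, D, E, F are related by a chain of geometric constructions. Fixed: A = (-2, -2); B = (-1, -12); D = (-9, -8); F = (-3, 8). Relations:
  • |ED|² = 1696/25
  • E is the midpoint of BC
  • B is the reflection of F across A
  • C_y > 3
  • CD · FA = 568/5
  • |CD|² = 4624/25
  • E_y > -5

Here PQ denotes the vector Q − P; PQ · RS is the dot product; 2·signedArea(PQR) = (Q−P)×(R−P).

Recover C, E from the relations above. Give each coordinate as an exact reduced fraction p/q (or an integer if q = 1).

1. C_x = -13/5  [line -1·x + 10·y + -213/5 = 0 ∩ |CD|² = 4624/25]
2. C_y = 4  [line -1·x + 10·y + -213/5 = 0 ∩ |CD|² = 4624/25]
   → C = (-13/5, 4)
3. E_x = -9/5  [E is the midpoint of BC]
4. E_y = -4  [E is the midpoint of BC]
   → E = (-9/5, -4)

C = (-13/5, 4)
E = (-9/5, -4)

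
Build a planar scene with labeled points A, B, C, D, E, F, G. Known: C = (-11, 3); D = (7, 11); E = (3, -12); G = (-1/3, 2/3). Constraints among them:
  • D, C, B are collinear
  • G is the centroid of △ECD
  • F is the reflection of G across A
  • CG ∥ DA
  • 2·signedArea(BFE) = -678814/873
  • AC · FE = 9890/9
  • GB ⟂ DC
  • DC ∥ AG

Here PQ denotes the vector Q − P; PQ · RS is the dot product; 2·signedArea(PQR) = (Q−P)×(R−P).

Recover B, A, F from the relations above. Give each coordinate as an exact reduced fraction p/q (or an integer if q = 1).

1. B_x = -287/97  [D, C, B are collinear ∩ GB ⟂ DC]
2. B_y = 1913/291  [D, C, B are collinear ∩ GB ⟂ DC]
   → B = (-287/97, 1913/291)
3. A_x = 53/3  [DC ∥ AG ∩ CG ∥ DA]
4. A_y = 26/3  [DC ∥ AG ∩ CG ∥ DA]
   → A = (53/3, 26/3)
5. F_x = 107/3  [F is the reflection of G across A]
6. F_y = 50/3  [F is the reflection of G across A]
   → F = (107/3, 50/3)

A = (53/3, 26/3)
B = (-287/97, 1913/291)
F = (107/3, 50/3)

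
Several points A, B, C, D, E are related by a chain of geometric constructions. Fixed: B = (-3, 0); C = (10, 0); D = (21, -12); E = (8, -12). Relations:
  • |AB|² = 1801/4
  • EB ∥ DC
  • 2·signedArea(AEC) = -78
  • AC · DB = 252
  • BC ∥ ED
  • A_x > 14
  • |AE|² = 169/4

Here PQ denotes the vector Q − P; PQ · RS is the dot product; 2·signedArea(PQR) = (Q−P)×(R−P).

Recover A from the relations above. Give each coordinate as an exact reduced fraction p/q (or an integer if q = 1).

A = (29/2, -12)

1. A_x = 29/2  [2·signedArea(AEC) = -78 ∩ AC · DB = 252]
2. A_y = -12  [2·signedArea(AEC) = -78 ∩ AC · DB = 252]
   → A = (29/2, -12)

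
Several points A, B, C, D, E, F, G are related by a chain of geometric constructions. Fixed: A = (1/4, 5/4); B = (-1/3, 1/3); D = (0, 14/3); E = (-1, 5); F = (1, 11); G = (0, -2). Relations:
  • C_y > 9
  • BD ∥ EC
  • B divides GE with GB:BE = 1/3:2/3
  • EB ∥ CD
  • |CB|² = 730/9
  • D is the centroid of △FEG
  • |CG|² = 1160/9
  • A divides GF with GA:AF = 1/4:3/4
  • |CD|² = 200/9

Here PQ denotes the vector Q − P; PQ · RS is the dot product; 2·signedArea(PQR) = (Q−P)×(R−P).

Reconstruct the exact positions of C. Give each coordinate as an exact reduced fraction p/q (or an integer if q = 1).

1. C_x = -2/3  [EB ∥ CD ∩ BD ∥ EC]
2. C_y = 28/3  [EB ∥ CD ∩ BD ∥ EC]
   → C = (-2/3, 28/3)

C = (-2/3, 28/3)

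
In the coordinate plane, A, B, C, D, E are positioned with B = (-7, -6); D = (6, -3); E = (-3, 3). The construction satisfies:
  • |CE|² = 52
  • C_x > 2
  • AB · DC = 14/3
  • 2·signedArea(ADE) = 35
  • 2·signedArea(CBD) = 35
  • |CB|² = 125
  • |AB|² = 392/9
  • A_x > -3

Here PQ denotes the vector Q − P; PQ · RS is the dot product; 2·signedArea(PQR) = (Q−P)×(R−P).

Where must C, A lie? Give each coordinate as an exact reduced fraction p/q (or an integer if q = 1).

1. C_x = 3  [line -3·x + 13·y + 22 = 0 ∩ |CB|² = 125]
2. C_y = -1  [line -3·x + 13·y + 22 = 0 ∩ |CB|² = 125]
   → C = (3, -1)
3. A_x = -7/3  [2·signedArea(ADE) = 35 ∩ AB · DC = 14/3]
4. A_y = -4/3  [2·signedArea(ADE) = 35 ∩ AB · DC = 14/3]
   → A = (-7/3, -4/3)

A = (-7/3, -4/3)
C = (3, -1)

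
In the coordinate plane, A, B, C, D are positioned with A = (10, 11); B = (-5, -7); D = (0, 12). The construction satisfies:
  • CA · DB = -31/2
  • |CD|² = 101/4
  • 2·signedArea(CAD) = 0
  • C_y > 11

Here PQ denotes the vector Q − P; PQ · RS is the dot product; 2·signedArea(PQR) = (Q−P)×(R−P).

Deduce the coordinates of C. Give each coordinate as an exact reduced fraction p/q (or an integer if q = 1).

C = (5, 23/2)

1. C_x = 5  [2·signedArea(CAD) = 0 ∩ CA · DB = -31/2]
2. C_y = 23/2  [2·signedArea(CAD) = 0 ∩ CA · DB = -31/2]
   → C = (5, 23/2)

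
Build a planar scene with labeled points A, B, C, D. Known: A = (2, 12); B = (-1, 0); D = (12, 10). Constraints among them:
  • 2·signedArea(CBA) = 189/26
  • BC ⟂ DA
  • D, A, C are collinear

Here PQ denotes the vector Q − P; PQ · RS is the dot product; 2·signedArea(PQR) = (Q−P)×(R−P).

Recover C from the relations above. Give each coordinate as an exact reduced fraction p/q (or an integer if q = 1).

1. C_x = 37/26  [D, A, C are collinear ∩ BC ⟂ DA]
2. C_y = 315/26  [D, A, C are collinear ∩ BC ⟂ DA]
   → C = (37/26, 315/26)

C = (37/26, 315/26)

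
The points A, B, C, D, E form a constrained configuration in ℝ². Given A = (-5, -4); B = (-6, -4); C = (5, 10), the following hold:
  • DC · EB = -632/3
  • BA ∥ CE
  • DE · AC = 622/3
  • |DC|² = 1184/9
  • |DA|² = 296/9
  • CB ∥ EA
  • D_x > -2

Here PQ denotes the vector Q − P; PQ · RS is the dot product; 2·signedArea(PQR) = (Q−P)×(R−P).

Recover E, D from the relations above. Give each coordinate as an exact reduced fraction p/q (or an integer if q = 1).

1. E_x = 6  [CB ∥ EA ∩ BA ∥ CE]
2. E_y = 10  [CB ∥ EA ∩ BA ∥ CE]
   → E = (6, 10)
3. D_x = -5/3  [DC · EB = -632/3 ∩ DE · AC = 622/3]
4. D_y = 2/3  [DC · EB = -632/3 ∩ DE · AC = 622/3]
   → D = (-5/3, 2/3)

D = (-5/3, 2/3)
E = (6, 10)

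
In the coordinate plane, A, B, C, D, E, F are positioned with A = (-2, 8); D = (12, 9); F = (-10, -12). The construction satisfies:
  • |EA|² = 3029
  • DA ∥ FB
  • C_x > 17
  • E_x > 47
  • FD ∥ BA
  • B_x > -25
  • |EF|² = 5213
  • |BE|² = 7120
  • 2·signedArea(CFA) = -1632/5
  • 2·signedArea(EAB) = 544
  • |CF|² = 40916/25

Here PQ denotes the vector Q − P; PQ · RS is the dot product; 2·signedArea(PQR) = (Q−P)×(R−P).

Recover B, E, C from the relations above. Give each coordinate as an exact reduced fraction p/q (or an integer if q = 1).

1. B_x = -24  [FD ∥ BA ∩ DA ∥ FB]
2. B_y = -13  [FD ∥ BA ∩ DA ∥ FB]
   → B = (-24, -13)
3. E_x = 48  [line 21·x + -22·y + -326 = 0 ∩ |EF|² = 5213]
4. E_y = 31  [line 21·x + -22·y + -326 = 0 ∩ |EF|² = 5213]
   → E = (48, 31)
5. C_x = 18  [line -20·x + 8·y + 1112/5 = 0 ∩ |CF|² = 40916/25]
6. C_y = 86/5  [line -20·x + 8·y + 1112/5 = 0 ∩ |CF|² = 40916/25]
   → C = (18, 86/5)

B = (-24, -13)
C = (18, 86/5)
E = (48, 31)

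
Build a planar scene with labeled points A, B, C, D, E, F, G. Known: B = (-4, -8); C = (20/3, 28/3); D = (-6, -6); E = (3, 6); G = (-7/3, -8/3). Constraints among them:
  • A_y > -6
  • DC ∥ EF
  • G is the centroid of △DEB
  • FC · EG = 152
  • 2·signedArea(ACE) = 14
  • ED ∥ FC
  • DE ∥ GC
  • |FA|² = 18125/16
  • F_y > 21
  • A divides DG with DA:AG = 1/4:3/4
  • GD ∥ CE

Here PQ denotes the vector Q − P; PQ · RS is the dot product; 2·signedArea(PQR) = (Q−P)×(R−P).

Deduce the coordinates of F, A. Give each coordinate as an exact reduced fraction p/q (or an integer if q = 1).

A = (-61/12, -31/6)
F = (47/3, 64/3)

1. F_x = 47/3  [ED ∥ FC ∩ DC ∥ EF]
2. F_y = 64/3  [ED ∥ FC ∩ DC ∥ EF]
   → F = (47/3, 64/3)
3. A_x = -61/12  [A divides DG with DA:AG = 1/4:3/4]
4. A_y = -31/6  [A divides DG with DA:AG = 1/4:3/4]
   → A = (-61/12, -31/6)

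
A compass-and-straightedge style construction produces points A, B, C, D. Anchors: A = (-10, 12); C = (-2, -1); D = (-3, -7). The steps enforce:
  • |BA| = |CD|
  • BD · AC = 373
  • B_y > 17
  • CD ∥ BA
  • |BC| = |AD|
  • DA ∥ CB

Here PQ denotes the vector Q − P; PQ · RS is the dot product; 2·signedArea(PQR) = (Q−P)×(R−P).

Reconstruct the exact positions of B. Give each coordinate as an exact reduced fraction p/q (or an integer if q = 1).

1. B_x = -9  [CD ∥ BA ∩ DA ∥ CB]
2. B_y = 18  [CD ∥ BA ∩ DA ∥ CB]
   → B = (-9, 18)

B = (-9, 18)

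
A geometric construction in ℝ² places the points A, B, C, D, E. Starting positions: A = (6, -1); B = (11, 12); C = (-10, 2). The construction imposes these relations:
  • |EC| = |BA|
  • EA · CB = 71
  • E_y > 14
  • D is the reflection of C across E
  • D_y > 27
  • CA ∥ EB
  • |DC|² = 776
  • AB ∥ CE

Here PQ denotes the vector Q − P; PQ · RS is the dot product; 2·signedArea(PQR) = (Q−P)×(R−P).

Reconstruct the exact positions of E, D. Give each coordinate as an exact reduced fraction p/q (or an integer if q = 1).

1. E_x = -5  [CA ∥ EB ∩ AB ∥ CE]
2. E_y = 15  [CA ∥ EB ∩ AB ∥ CE]
   → E = (-5, 15)
3. D_x = 0  [D is the reflection of C across E]
4. D_y = 28  [D is the reflection of C across E]
   → D = (0, 28)

D = (0, 28)
E = (-5, 15)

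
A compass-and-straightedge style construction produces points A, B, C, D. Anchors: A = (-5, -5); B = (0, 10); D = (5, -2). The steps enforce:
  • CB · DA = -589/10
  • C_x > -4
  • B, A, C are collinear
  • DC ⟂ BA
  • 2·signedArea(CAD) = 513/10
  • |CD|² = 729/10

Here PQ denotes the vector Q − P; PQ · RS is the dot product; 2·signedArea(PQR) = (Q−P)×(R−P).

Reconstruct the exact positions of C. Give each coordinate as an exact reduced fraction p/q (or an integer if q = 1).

1. C_x = -31/10  [B, A, C are collinear ∩ DC ⟂ BA]
2. C_y = 7/10  [B, A, C are collinear ∩ DC ⟂ BA]
   → C = (-31/10, 7/10)

C = (-31/10, 7/10)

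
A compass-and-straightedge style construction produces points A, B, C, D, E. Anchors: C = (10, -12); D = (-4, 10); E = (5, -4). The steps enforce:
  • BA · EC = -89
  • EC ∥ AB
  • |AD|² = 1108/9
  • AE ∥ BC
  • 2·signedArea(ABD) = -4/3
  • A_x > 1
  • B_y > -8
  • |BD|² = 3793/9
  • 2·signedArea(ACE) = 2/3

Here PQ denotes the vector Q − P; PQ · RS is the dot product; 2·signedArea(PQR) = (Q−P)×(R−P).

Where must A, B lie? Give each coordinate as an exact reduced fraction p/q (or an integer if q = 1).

1. A_x = 2  [line -8·x + -5·y + 58/3 = 0 ∩ |AD|² = 1108/9]
2. A_y = 2/3  [line -8·x + -5·y + 58/3 = 0 ∩ |AD|² = 1108/9]
   → A = (2, 2/3)
3. B_x = 7  [2·signedArea(ABD) = -4/3 ∩ EC ∥ AB]
4. B_y = -22/3  [2·signedArea(ABD) = -4/3 ∩ EC ∥ AB]
   → B = (7, -22/3)

A = (2, 2/3)
B = (7, -22/3)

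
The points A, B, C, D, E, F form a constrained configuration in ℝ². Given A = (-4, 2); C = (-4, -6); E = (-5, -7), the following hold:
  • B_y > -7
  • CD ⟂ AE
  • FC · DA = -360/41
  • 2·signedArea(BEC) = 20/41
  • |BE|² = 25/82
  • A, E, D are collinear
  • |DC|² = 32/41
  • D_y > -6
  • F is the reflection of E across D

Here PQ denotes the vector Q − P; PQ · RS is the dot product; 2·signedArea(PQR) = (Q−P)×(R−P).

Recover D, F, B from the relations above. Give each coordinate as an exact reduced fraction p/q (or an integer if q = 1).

1. D_x = -200/41  [A, E, D are collinear ∩ CD ⟂ AE]
2. D_y = -242/41  [A, E, D are collinear ∩ CD ⟂ AE]
   → D = (-200/41, -242/41)
3. F_x = -195/41  [F is the reflection of E across D]
4. F_y = -197/41  [F is the reflection of E across D]
   → F = (-195/41, -197/41)
5. B_x = -405/82  [line -1·x + 1·y + 62/41 = 0 ∩ |BE|² = 25/82]
6. B_y = -529/82  [line -1·x + 1·y + 62/41 = 0 ∩ |BE|² = 25/82]
   → B = (-405/82, -529/82)

B = (-405/82, -529/82)
D = (-200/41, -242/41)
F = (-195/41, -197/41)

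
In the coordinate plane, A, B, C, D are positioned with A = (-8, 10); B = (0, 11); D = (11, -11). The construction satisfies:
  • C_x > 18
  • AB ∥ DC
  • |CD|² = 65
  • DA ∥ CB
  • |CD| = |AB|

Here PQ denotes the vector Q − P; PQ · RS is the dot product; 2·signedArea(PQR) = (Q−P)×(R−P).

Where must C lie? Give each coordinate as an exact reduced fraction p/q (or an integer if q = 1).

1. C_x = 19  [DA ∥ CB ∩ AB ∥ DC]
2. C_y = -10  [DA ∥ CB ∩ AB ∥ DC]
   → C = (19, -10)

C = (19, -10)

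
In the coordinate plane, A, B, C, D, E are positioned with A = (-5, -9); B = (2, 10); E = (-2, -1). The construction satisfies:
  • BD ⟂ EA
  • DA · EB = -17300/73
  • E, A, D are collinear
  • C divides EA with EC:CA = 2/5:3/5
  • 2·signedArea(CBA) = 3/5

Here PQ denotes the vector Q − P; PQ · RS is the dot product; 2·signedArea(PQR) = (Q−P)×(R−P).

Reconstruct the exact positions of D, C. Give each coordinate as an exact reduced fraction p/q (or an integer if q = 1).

C = (-16/5, -21/5)
D = (154/73, 727/73)

1. D_x = 154/73  [E, A, D are collinear ∩ BD ⟂ EA]
2. D_y = 727/73  [E, A, D are collinear ∩ BD ⟂ EA]
   → D = (154/73, 727/73)
3. C_x = -16/5  [C divides EA with EC:CA = 2/5:3/5]
4. C_y = -21/5  [C divides EA with EC:CA = 2/5:3/5]
   → C = (-16/5, -21/5)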